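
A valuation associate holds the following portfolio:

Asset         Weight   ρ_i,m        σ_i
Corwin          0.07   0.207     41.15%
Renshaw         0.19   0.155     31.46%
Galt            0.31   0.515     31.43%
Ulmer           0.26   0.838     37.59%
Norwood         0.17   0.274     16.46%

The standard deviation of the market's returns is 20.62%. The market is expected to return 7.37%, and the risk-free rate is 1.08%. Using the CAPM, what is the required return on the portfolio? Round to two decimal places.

5.81%

β_Corwin = 0.207 × 41.15% / 20.62% = 0.4131
β_Renshaw = 0.155 × 31.46% / 20.62% = 0.2365
β_Galt = 0.515 × 31.43% / 20.62% = 0.7850
β_Ulmer = 0.838 × 37.59% / 20.62% = 1.5277
β_Norwood = 0.274 × 16.46% / 20.62% = 0.2187
β_P = Σ w_i β_i = 0.07×0.4131 + 0.19×0.2365 + 0.31×0.7850 + 0.26×1.5277 + 0.17×0.2187 = 0.7516
MRP = 7.37% − 1.08% = 6.29%
E(R_P) = R_f + β_P × MRP = 1.08% + 0.7516 × 6.29% = 5.81%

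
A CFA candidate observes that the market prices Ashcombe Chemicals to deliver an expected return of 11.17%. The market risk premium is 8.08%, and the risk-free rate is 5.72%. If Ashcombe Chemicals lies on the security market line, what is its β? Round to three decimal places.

0.675

β = (E(R) − R_f) / MRP = (11.17% − 5.72%) / 8.08% = 5.45% / 8.08% = 0.675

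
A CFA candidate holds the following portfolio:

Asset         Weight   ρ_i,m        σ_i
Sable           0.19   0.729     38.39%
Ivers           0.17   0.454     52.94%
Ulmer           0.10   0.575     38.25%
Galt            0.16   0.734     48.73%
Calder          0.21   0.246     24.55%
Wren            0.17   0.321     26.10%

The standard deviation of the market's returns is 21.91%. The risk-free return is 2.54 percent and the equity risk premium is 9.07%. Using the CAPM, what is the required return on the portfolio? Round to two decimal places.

10.83%

β_Sable = 0.729 × 38.39% / 21.91% = 1.2773
β_Ivers = 0.454 × 52.94% / 21.91% = 1.0970
β_Ulmer = 0.575 × 38.25% / 21.91% = 1.0038
β_Galt = 0.734 × 48.73% / 21.91% = 1.6325
β_Calder = 0.246 × 24.55% / 21.91% = 0.2756
β_Wren = 0.321 × 26.10% / 21.91% = 0.3824
β_P = Σ w_i β_i = 0.19×1.2773 + 0.17×1.0970 + 0.10×1.0038 + 0.16×1.6325 + 0.21×0.2756 + 0.17×0.3824 = 0.9136
E(R_P) = R_f + β_P × MRP = 2.54% + 0.9136 × 9.07% = 10.83%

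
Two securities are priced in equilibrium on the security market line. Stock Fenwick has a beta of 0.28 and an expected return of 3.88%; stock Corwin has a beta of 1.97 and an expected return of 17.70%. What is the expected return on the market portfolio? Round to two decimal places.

9.77%

Both satisfy E(R) = R_f + β·MRP, so the slope of the SML is
MRP = (17.70% − 3.88%) / (1.97 − 0.28) = 13.82% / 1.69 = 8.1775%
R_f = E(R_Fenwick) − β_Fenwick·MRP = 3.88% − 0.28 × 8.1775% = 1.5903%
E(R_m) = R_f + MRP = 1.5903% + 8.1775% = 9.77%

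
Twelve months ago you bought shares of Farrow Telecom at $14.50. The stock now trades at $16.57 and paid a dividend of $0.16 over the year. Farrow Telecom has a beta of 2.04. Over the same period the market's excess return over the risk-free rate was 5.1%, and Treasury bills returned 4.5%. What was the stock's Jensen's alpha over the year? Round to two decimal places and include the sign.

Realised HPR = (P1 + D1 − P0) / P0 = (16.57 + 0.16 − 14.50) / 14.50 = 2.23 / 14.50 = 15.3793%
CAPM required = R_f + β·MRP = 4.5% + 2.04 × 5.1% = 14.9040%
α = realised − required = 15.3793% − 14.9040% = +0.48%

+0.48%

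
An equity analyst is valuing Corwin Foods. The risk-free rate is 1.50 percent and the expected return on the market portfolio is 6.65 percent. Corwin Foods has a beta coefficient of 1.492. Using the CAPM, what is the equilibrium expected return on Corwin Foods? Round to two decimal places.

Market risk premium = E(R_m) − R_f = 6.65% − 1.50% = 5.15%
E(R) = R_f + β × MRP = 1.50% + 1.492 × 5.15% = 9.18%

9.18%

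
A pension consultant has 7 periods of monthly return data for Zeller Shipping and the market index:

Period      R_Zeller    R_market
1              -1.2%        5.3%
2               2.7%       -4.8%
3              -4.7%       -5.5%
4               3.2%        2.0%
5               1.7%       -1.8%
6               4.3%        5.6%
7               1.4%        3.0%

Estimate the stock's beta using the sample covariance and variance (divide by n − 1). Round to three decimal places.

Mean R_i = (-1.2 + 2.7 − 4.7 + 3.2 + 1.7 + 4.3 + 1.4) / 7 = 1.0571%
Mean R_m = (5.3 − 4.8 − 5.5 + 2.0 − 1.8 + 5.6 + 3.0) / 7 = 0.5429%
Σ(R_i − R̄_i)(R_m − R̄_m) = 34.1329  ⇒  Cov = 34.1329 / 6 = 5.6888
Σ(R_m − R̄_m)² = 126.9171  ⇒  Var(R_m) = 126.9171 / 6 = 21.1529
β = Cov / Var(R_m) = 5.6888 / 21.1529 = 0.2689

0.269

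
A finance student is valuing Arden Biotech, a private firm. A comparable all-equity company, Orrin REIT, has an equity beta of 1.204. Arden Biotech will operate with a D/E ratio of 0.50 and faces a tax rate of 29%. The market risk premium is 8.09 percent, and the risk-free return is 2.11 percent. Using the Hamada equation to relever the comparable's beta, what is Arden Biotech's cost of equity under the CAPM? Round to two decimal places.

β_L = β_U × [1 + (1 − t)(D/E)] = 1.204 × [1 + (1 − 0.29) × 0.50]
    = 1.204 × [1 + 0.71 × 0.50] = 1.204 × 1.3550 = 1.6314
E(R) = R_f + β_L × MRP = 2.11% + 1.6314 × 8.09% = 15.31%

15.31%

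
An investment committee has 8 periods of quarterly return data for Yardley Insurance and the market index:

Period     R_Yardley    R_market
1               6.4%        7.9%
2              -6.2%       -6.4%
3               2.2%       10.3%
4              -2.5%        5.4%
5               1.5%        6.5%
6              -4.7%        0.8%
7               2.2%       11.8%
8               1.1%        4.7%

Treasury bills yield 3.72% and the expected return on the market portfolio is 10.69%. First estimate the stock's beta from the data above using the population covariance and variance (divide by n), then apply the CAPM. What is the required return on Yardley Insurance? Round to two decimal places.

7.81%

Mean R_i = (6.4 − 6.2 + 2.2 − 2.5 + 1.5 − 4.7 + 2.2 + 1.1) / 8 = 0.0000%
Mean R_m = (7.9 − 6.4 + 10.3 + 5.4 + 6.5 + 0.8 + 11.8 + 4.7) / 8 = 5.1250%
Σ(R_i − R̄_i)(R_m − R̄_m) = 136.5200  ⇒  Cov = 136.5200 / 8 = 17.0650
Σ(R_m − R̄_m)² = 232.7150  ⇒  Var(R_m) = 232.7150 / 8 = 29.0894
β = Cov / Var(R_m) = 17.0650 / 29.0894 = 0.5866
MRP = 10.69% − 3.72% = 6.97%
E(R) = R_f + β × MRP = 3.72% + 0.5866 × 6.97% = 7.81%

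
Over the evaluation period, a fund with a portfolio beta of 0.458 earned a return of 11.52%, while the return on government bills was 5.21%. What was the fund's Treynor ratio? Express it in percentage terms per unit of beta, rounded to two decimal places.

Treynor = (R_P − R_f) / β_P = (11.52% − 5.21%) / 0.4580 = 6.31% / 0.4580 = 13.78%

13.78%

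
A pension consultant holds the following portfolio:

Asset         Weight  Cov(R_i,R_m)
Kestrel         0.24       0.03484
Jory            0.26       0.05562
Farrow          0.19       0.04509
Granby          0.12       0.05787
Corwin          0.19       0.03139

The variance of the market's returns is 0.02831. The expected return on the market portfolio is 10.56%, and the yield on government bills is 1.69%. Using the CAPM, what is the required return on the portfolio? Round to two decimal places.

β_Kestrel = 0.03484 / 0.02831 = 1.2307
β_Jory = 0.05562 / 0.02831 = 1.9647
β_Farrow = 0.04509 / 0.02831 = 1.5927
β_Granby = 0.05787 / 0.02831 = 2.0442
β_Corwin = 0.03139 / 0.02831 = 1.1088
β_P = Σ w_i β_i = 0.24×1.2307 + 0.26×1.9647 + 0.19×1.5927 + 0.12×2.0442 + 0.19×1.1088 = 1.5648
MRP = 10.56% − 1.69% = 8.87%
E(R_P) = R_f + β_P × MRP = 1.69% + 1.5648 × 8.87% = 15.57%

15.57%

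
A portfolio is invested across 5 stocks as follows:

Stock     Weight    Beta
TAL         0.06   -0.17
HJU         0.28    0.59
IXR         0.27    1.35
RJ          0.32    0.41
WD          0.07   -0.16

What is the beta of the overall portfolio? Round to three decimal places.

0.640

β_P = Σ w_i β_i = 0.06×-0.17 + 0.28×0.59 + 0.27×1.35 + 0.32×0.41 + 0.07×-0.16 = 0.6395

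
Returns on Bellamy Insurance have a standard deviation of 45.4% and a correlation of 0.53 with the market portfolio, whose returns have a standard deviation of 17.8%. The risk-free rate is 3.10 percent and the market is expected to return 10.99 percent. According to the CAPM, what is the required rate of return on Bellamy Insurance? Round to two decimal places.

13.77%

β = ρ × σ_i / σ_m = 0.53 × 45.4% / 17.8% = 1.3518
MRP = 10.99% − 3.10% = 7.89%
E(R) = 3.10% + 1.3518 × 7.89% = 13.77%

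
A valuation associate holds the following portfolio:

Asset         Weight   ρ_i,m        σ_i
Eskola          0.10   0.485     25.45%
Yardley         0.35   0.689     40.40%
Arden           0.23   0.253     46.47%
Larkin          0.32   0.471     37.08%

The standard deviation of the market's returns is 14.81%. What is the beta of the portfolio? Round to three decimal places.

1.301

β_Eskola = 0.485 × 25.45% / 14.81% = 0.8334
β_Yardley = 0.689 × 40.40% / 14.81% = 1.8795
β_Arden = 0.253 × 46.47% / 14.81% = 0.7938
β_Larkin = 0.471 × 37.08% / 14.81% = 1.1792
β_P = Σ w_i β_i = 0.10×0.8334 + 0.35×1.8795 + 0.23×0.7938 + 0.32×1.1792 = 1.3011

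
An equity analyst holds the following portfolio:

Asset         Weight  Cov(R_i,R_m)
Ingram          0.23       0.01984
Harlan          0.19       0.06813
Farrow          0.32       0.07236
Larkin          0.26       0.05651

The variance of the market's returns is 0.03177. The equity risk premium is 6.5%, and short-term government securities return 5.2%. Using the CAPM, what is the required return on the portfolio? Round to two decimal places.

β_Ingram = 0.01984 / 0.03177 = 0.6245
β_Harlan = 0.06813 / 0.03177 = 2.1445
β_Farrow = 0.07236 / 0.03177 = 2.2776
β_Larkin = 0.05651 / 0.03177 = 1.7787
β_P = Σ w_i β_i = 0.23×0.6245 + 0.19×2.1445 + 0.32×2.2776 + 0.26×1.7787 = 1.7424
E(R_P) = R_f + β_P × MRP = 5.2% + 1.7424 × 6.5% = 16.53%

16.53%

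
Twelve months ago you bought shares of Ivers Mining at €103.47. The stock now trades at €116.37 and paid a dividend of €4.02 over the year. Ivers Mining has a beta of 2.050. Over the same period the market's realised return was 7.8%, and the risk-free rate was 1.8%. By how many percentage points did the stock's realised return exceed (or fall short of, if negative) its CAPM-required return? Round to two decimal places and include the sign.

Realised HPR = (P1 + D1 − P0) / P0 = (116.37 + 4.02 − 103.47) / 103.47 = 16.92 / 103.47 = 16.3526%
MRP = 7.8% − 1.8% = 6.00%
CAPM required = R_f + β·MRP = 1.8% + 2.050 × 6.0% = 14.1000%
α = realised − required = 16.3526% − 14.1000% = +2.25%

+2.25%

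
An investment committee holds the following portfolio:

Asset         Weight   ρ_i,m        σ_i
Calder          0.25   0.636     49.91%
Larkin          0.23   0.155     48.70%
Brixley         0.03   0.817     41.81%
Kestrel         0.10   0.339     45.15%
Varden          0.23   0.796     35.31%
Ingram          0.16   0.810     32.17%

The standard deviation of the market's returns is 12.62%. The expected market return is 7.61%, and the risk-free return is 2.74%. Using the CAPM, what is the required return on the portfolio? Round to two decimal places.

11.56%

β_Calder = 0.636 × 49.91% / 12.62% = 2.5153
β_Larkin = 0.155 × 48.70% / 12.62% = 0.5981
β_Brixley = 0.817 × 41.81% / 12.62% = 2.7067
β_Kestrel = 0.339 × 45.15% / 12.62% = 1.2128
β_Varden = 0.796 × 35.31% / 12.62% = 2.2272
β_Ingram = 0.810 × 32.17% / 12.62% = 2.0648
β_P = Σ w_i β_i = 0.25×2.5153 + 0.23×0.5981 + 0.03×2.7067 + 0.10×1.2128 + 0.23×2.2272 + 0.16×2.0648 = 1.8115
MRP = 7.61% − 2.74% = 4.87%
E(R_P) = R_f + β_P × MRP = 2.74% + 1.8115 × 4.87% = 11.56%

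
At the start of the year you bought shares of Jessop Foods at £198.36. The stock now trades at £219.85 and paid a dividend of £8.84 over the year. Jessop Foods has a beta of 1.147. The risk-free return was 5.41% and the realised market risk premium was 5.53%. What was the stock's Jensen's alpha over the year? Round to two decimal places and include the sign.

Realised HPR = (P1 + D1 − P0) / P0 = (219.85 + 8.84 − 198.36) / 198.36 = 30.33 / 198.36 = 15.2904%
CAPM required = R_f + β·MRP = 5.41% + 1.147 × 5.53% = 11.75291%
α = realised − required = 15.2904% − 11.75291% = +3.54%

+3.54%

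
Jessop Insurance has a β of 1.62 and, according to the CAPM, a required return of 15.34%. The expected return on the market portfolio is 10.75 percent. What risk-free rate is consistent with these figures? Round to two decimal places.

3.35%

E(R) = R_f + β(E(R_m) − R_f) = R_f(1 − β) + β·E(R_m)
15.34% = R_f × (1 − 1.62) + 1.62 × 10.75%
15.34% = R_f × -0.62 + 17.4150%
R_f = (15.34% − 17.4150%) / -0.62 = 3.35%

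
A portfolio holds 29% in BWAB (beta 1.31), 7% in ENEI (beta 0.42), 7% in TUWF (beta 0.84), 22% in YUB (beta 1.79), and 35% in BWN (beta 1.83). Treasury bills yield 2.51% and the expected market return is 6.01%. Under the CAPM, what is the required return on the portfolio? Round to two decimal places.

7.77%

β_P = Σ w_i β_i = 0.29×1.31 + 0.07×0.42 + 0.07×0.84 + 0.22×1.79 + 0.35×1.83 = 1.5024
MRP = 6.01% − 2.51% = 3.50%
E(R_P) = R_f + β_P × MRP = 2.51% + 1.5024 × 3.50% = 7.77%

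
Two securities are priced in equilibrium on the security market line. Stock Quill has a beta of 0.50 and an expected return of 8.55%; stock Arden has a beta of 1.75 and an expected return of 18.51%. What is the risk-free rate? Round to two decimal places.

4.57%

Both satisfy E(R) = R_f + β·MRP, so the slope of the SML is
MRP = (18.51% − 8.55%) / (1.75 − 0.50) = 9.96% / 1.25 = 7.9680%
R_f = E(R_Quill) − β_Quill·MRP = 8.55% − 0.50 × 7.9680% = 4.5660%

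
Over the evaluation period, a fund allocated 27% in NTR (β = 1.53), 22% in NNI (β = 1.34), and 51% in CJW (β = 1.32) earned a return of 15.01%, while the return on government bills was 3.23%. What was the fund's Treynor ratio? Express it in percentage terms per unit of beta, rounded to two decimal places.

β_P = 0.27×1.53 + 0.22×1.34 + 0.51×1.32 = 1.3811
Treynor = (R_P − R_f) / β_P = (15.01% − 3.23%) / 1.3811 = 11.78% / 1.3811 = 8.53%

8.53%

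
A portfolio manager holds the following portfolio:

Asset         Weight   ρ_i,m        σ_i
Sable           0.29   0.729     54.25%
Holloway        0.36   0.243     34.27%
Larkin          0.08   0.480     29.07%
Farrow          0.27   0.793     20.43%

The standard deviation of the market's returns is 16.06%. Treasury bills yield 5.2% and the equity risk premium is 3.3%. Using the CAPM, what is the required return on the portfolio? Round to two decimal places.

9.30%

β_Sable = 0.729 × 54.25% / 16.06% = 2.4625
β_Holloway = 0.243 × 34.27% / 16.06% = 0.5185
β_Larkin = 0.480 × 29.07% / 16.06% = 0.8688
β_Farrow = 0.793 × 20.43% / 16.06% = 1.0088
β_P = Σ w_i β_i = 0.29×2.4625 + 0.36×0.5185 + 0.08×0.8688 + 0.27×1.0088 = 1.2427
E(R_P) = R_f + β_P × MRP = 5.2% + 1.2427 × 3.3% = 9.30%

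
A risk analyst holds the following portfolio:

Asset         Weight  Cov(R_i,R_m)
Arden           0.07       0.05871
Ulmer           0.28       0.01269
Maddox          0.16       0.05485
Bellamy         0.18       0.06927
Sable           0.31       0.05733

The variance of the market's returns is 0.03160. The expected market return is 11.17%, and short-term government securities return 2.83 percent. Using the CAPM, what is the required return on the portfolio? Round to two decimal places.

β_Arden = 0.05871 / 0.03160 = 1.8579
β_Ulmer = 0.01269 / 0.03160 = 0.4016
β_Maddox = 0.05485 / 0.03160 = 1.7358
β_Bellamy = 0.06927 / 0.03160 = 2.1921
β_Sable = 0.05733 / 0.03160 = 1.8142
β_P = Σ w_i β_i = 0.07×1.8579 + 0.28×0.4016 + 0.16×1.7358 + 0.18×2.1921 + 0.31×1.8142 = 1.4772
MRP = 11.17% − 2.83% = 8.34%
E(R_P) = R_f + β_P × MRP = 2.83% + 1.4772 × 8.34% = 15.15%

15.15%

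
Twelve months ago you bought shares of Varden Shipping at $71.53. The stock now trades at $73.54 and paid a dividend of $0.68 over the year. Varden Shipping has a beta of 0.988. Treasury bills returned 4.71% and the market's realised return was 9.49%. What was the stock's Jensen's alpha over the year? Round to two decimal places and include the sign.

Realised HPR = (P1 + D1 − P0) / P0 = (73.54 + 0.68 − 71.53) / 71.53 = 2.69 / 71.53 = 3.7607%
MRP = 9.49% − 4.71% = 4.78%
CAPM required = R_f + β·MRP = 4.71% + 0.988 × 4.78% = 9.43264%
α = realised − required = 3.7607% − 9.43264% = -5.67%

-5.67%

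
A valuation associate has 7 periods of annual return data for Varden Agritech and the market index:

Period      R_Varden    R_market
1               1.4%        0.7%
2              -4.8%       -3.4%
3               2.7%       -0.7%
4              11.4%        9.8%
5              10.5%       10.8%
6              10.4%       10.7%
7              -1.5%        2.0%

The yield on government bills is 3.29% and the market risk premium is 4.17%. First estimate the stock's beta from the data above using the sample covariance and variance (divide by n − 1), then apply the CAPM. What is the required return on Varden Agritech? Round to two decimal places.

Mean R_i = (1.4 − 4.8 + 2.7 + 11.4 + 10.5 + 10.4 − 1.5) / 7 = 4.3000%
Mean R_m = (0.7 − 3.4 − 0.7 + 9.8 + 10.8 + 10.7 + 2.0) / 7 = 4.2714%
Σ(R_i − R̄_i)(R_m − R̄_m) = 220.2400  ⇒  Cov = 220.2400 / 6 = 36.7067
Σ(R_m − R̄_m)² = 215.9943  ⇒  Var(R_m) = 215.9943 / 6 = 35.9991
β = Cov / Var(R_m) = 36.7067 / 35.9991 = 1.0197
E(R) = R_f + β × MRP = 3.29% + 1.0197 × 4.17% = 7.54%

7.54%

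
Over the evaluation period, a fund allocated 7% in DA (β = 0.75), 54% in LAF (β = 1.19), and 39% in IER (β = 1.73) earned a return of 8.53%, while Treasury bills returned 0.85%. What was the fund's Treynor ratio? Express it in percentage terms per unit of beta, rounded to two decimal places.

β_P = 0.07×0.75 + 0.54×1.19 + 0.39×1.73 = 1.3698
Treynor = (R_P − R_f) / β_P = (8.53% − 0.85%) / 1.3698 = 7.68% / 1.3698 = 5.61%

5.61%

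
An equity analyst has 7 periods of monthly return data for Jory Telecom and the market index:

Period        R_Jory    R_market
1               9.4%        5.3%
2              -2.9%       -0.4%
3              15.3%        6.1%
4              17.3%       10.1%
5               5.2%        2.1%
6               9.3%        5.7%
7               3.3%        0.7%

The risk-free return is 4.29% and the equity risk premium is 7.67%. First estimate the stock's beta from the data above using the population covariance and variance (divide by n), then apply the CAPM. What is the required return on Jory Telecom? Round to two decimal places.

Mean R_i = (9.4 − 2.9 + 15.3 + 17.3 + 5.2 + 9.3 + 3.3) / 7 = 8.1286%
Mean R_m = (5.3 − 0.4 + 6.1 + 10.1 + 2.1 + 5.7 + 0.7) / 7 = 4.2286%
Σ(R_i − R̄_i)(R_m − R̄_m) = 144.6743  ⇒  Cov = 144.6743 / 7 = 20.6678
Σ(R_m − R̄_m)² = 79.6943  ⇒  Var(R_m) = 79.6943 / 7 = 11.3849
β = Cov / Var(R_m) = 20.6678 / 11.3849 = 1.8154
E(R) = R_f + β × MRP = 4.29% + 1.8154 × 7.67% = 18.21%

18.21%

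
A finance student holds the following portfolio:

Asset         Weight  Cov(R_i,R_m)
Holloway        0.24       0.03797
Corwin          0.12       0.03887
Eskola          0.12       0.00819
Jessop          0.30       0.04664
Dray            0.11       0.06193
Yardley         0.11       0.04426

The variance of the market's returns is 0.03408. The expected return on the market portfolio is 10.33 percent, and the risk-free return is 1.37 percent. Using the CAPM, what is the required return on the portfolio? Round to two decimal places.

12.00%

β_Holloway = 0.03797 / 0.03408 = 1.1141
β_Corwin = 0.03887 / 0.03408 = 1.1406
β_Eskola = 0.00819 / 0.03408 = 0.2403
β_Jessop = 0.04664 / 0.03408 = 1.3685
β_Dray = 0.06193 / 0.03408 = 1.8172
β_Yardley = 0.04426 / 0.03408 = 1.2987
β_P = Σ w_i β_i = 0.24×1.1141 + 0.12×1.1406 + 0.12×0.2403 + 0.30×1.3685 + 0.11×1.8172 + 0.11×1.2987 = 1.1864
MRP = 10.33% − 1.37% = 8.96%
E(R_P) = R_f + β_P × MRP = 1.37% + 1.1864 × 8.96% = 12.00%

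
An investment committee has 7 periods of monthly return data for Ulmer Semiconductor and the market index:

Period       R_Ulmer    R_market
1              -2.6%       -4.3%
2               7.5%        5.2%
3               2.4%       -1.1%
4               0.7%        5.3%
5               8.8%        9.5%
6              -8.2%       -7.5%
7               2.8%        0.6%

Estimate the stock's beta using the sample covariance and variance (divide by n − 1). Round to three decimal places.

Mean R_i = (-2.6 + 7.5 + 2.4 + 0.7 + 8.8 − 8.2 + 2.8) / 7 = 1.6286%
Mean R_m = (-4.3 + 5.2 − 1.1 + 5.3 + 9.5 − 7.5 + 0.6) / 7 = 1.1000%
Σ(R_i − R̄_i)(R_m − R̄_m) = 185.4900  ⇒  Cov = 185.4900 / 6 = 30.9150
Σ(R_m − R̄_m)² = 213.2200  ⇒  Var(R_m) = 213.2200 / 6 = 35.5367
β = Cov / Var(R_m) = 30.9150 / 35.5367 = 0.8699

0.870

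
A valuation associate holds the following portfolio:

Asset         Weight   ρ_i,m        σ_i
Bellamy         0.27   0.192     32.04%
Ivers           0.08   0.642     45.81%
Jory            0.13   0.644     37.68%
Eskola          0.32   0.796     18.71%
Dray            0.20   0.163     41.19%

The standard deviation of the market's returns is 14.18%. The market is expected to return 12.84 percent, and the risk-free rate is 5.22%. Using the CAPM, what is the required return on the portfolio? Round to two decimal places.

12.35%

β_Bellamy = 0.192 × 32.04% / 14.18% = 0.4338
β_Ivers = 0.642 × 45.81% / 14.18% = 2.0740
β_Jory = 0.644 × 37.68% / 14.18% = 1.7113
β_Eskola = 0.796 × 18.71% / 14.18% = 1.0503
β_Dray = 0.163 × 41.19% / 14.18% = 0.4735
β_P = Σ w_i β_i = 0.27×0.4338 + 0.08×2.0740 + 0.13×1.7113 + 0.32×1.0503 + 0.20×0.4735 = 0.9363
MRP = 12.84% − 5.22% = 7.62%
E(R_P) = R_f + β_P × MRP = 5.22% + 0.9363 × 7.62% = 12.35%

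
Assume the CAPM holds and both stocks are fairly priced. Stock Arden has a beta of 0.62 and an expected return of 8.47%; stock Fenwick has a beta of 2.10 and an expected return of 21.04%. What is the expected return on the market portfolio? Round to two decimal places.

Both satisfy E(R) = R_f + β·MRP, so the slope of the SML is
MRP = (21.04% − 8.47%) / (2.10 − 0.62) = 12.57% / 1.48 = 8.4932%
R_f = E(R_Arden) − β_Arden·MRP = 8.47% − 0.62 × 8.4932% = 3.2042%
E(R_m) = R_f + MRP = 3.2042% + 8.4932% = 11.70%

11.70%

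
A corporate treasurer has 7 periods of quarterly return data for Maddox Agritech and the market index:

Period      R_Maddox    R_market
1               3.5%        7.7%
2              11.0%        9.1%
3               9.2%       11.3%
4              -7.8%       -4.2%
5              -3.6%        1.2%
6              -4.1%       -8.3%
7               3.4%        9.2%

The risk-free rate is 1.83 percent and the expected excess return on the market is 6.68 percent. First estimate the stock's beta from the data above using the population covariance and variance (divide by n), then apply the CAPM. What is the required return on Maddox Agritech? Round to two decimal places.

Mean R_i = (3.5 + 11.0 + 9.2 − 7.8 − 3.6 − 4.1 + 3.4) / 7 = 1.6571%
Mean R_m = (7.7 + 9.1 + 11.3 − 4.2 + 1.2 − 8.3 + 9.2) / 7 = 3.7143%
Σ(R_i − R̄_i)(R_m − R̄_m) = 281.6743  ⇒  Cov = 281.6743 / 7 = 40.2392
Σ(R_m − R̄_m)² = 345.8286  ⇒  Var(R_m) = 345.8286 / 7 = 49.4041
β = Cov / Var(R_m) = 40.2392 / 49.4041 = 0.8145
E(R) = R_f + β × MRP = 1.83% + 0.8145 × 6.68% = 7.27%

7.27%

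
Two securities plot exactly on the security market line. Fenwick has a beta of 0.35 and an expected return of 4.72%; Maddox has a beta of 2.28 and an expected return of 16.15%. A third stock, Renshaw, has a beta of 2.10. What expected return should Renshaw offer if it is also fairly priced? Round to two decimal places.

MRP (SML slope) = (16.15% − 4.72%) / (2.28 − 0.35) = 11.43% / 1.93 = 5.9223%
R_f (intercept) = 4.72% − 0.35 × 5.9223% = 2.6472%
E(R_Renshaw) = R_f + β × MRP = 2.6472% + 2.10 × 5.9223% = 15.08%

15.08%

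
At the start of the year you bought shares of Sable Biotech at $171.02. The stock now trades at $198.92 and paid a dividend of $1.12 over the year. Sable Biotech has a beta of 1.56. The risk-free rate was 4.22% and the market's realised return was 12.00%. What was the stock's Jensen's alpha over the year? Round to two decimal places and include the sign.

+0.61%

Realised HPR = (P1 + D1 − P0) / P0 = (198.92 + 1.12 − 171.02) / 171.02 = 29.02 / 171.02 = 16.9688%
MRP = 12.00% − 4.22% = 7.78%
CAPM required = R_f + β·MRP = 4.22% + 1.56 × 7.78% = 16.3568%
α = realised − required = 16.9688% − 16.3568% = +0.61%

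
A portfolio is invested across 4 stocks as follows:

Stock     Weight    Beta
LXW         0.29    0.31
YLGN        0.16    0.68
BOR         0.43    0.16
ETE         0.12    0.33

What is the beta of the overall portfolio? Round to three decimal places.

0.307

β_P = Σ w_i β_i = 0.29×0.31 + 0.16×0.68 + 0.43×0.16 + 0.12×0.33 = 0.3071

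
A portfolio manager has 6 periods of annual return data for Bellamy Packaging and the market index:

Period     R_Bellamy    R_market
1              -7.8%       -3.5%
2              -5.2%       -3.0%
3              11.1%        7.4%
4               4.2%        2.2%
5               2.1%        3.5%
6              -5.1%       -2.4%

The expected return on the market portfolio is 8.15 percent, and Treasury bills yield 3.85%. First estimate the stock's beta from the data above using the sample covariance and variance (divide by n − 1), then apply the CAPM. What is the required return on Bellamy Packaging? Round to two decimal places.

10.77%

Mean R_i = (-7.8 − 5.2 + 11.1 + 4.2 + 2.1 − 5.1) / 6 = -0.1167%
Mean R_m = (-3.5 − 3.0 + 7.4 + 2.2 + 3.5 − 2.4) / 6 = 0.7000%
Σ(R_i − R̄_i)(R_m − R̄_m) = 154.3600  ⇒  Cov = 154.3600 / 5 = 30.8720
Σ(R_m − R̄_m)² = 95.9200  ⇒  Var(R_m) = 95.9200 / 5 = 19.1840
β = Cov / Var(R_m) = 30.8720 / 19.1840 = 1.6093
MRP = 8.15% − 3.85% = 4.30%
E(R) = R_f + β × MRP = 3.85% + 1.6093 × 4.30% = 10.77%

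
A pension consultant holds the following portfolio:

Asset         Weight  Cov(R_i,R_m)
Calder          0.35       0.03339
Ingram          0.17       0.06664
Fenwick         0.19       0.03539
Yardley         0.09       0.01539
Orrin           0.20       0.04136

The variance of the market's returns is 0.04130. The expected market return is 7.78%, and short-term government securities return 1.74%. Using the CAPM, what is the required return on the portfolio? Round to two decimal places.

7.50%

β_Calder = 0.03339 / 0.04130 = 0.8085
β_Ingram = 0.06664 / 0.04130 = 1.6136
β_Fenwick = 0.03539 / 0.04130 = 0.8569
β_Yardley = 0.01539 / 0.04130 = 0.3726
β_Orrin = 0.04136 / 0.04130 = 1.0015
β_P = Σ w_i β_i = 0.35×0.8085 + 0.17×1.6136 + 0.19×0.8569 + 0.09×0.3726 + 0.20×1.0015 = 0.9539
MRP = 7.78% − 1.74% = 6.04%
E(R_P) = R_f + β_P × MRP = 1.74% + 0.9539 × 6.04% = 7.50%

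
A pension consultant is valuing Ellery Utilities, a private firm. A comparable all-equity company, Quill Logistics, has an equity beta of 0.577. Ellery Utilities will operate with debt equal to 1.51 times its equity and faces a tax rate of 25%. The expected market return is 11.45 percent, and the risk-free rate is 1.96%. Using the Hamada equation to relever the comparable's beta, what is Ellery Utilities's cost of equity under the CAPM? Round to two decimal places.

13.64%

β_L = β_U × [1 + (1 − t)(D/E)] = 0.577 × [1 + (1 − 0.25) × 1.51]
    = 0.577 × [1 + 0.75 × 1.51] = 0.577 × 2.1325 = 1.2305
MRP = 11.45% − 1.96% = 9.49%
E(R) = R_f + β_L × MRP = 1.96% + 1.2305 × 9.49% = 13.64%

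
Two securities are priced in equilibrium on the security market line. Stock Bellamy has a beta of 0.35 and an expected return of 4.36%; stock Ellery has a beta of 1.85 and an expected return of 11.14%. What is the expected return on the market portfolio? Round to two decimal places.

7.30%

Both satisfy E(R) = R_f + β·MRP, so the slope of the SML is
MRP = (11.14% − 4.36%) / (1.85 − 0.35) = 6.78% / 1.50 = 4.5200%
R_f = E(R_Bellamy) − β_Bellamy·MRP = 4.36% − 0.35 × 4.5200% = 2.7780%
E(R_m) = R_f + MRP = 2.7780% + 4.5200% = 7.30%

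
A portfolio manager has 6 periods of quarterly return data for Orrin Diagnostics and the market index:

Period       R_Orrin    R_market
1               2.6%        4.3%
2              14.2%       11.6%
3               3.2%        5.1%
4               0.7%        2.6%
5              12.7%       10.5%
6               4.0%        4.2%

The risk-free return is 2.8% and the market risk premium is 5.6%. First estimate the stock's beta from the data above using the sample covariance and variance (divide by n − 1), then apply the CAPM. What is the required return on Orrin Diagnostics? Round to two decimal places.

11.33%

Mean R_i = (2.6 + 14.2 + 3.2 + 0.7 + 12.7 + 4.0) / 6 = 6.2333%
Mean R_m = (4.3 + 11.6 + 5.1 + 2.6 + 10.5 + 4.2) / 6 = 6.3833%
Σ(R_i − R̄_i)(R_m − R̄_m) = 105.4533  ⇒  Cov = 105.4533 / 5 = 21.0907
Σ(R_m − R̄_m)² = 69.2283  ⇒  Var(R_m) = 69.2283 / 5 = 13.8457
β = Cov / Var(R_m) = 21.0907 / 13.8457 = 1.5233
E(R) = R_f + β × MRP = 2.8% + 1.5233 × 5.6% = 11.33%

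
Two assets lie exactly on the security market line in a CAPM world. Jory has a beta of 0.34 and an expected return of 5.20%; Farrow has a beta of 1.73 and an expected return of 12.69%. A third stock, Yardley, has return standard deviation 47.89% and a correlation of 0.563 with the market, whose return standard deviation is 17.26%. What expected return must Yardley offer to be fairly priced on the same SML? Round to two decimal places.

MRP = (12.69% − 5.20%) / (1.73 − 0.34) = 5.3885%
R_f = 5.20% − 0.34 × 5.3885% = 3.3679%
β_Yardley = ρ·σ_i/σ_m = 0.563 × 47.89 / 17.26 = 1.5621
E(R_Yardley) = R_f + β × MRP = 3.3679% + 1.5621 × 5.3885% = 11.79%

11.79%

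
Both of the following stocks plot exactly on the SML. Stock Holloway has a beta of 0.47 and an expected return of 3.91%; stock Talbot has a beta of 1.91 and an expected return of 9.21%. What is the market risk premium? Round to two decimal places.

3.68%

Both satisfy E(R) = R_f + β·MRP, so the slope of the SML is
MRP = (9.21% − 3.91%) / (1.91 − 0.47) = 5.30% / 1.44 = 3.6806%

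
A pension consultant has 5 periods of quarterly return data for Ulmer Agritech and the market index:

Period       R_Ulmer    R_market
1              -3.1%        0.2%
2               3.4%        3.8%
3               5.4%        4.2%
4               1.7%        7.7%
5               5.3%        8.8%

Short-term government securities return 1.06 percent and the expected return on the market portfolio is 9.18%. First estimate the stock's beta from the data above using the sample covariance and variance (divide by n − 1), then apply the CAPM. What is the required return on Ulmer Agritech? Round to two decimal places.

6.60%

Mean R_i = (-3.1 + 3.4 + 5.4 + 1.7 + 5.3) / 5 = 2.5400%
Mean R_m = (0.2 + 3.8 + 4.2 + 7.7 + 8.8) / 5 = 4.9400%
Σ(R_i − R̄_i)(R_m − R̄_m) = 31.9720  ⇒  Cov = 31.9720 / 4 = 7.9930
Σ(R_m − R̄_m)² = 46.8320  ⇒  Var(R_m) = 46.8320 / 4 = 11.7080
β = Cov / Var(R_m) = 7.9930 / 11.7080 = 0.6827
MRP = 9.18% − 1.06% = 8.12%
E(R) = R_f + β × MRP = 1.06% + 0.6827 × 8.12% = 6.60%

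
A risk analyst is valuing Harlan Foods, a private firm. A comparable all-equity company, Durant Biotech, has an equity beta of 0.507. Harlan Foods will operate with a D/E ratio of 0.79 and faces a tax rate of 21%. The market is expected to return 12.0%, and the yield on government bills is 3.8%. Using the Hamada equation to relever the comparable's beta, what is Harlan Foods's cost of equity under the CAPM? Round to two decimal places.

10.55%

β_L = β_U × [1 + (1 − t)(D/E)] = 0.507 × [1 + (1 − 0.21) × 0.79]
    = 0.507 × [1 + 0.79 × 0.79] = 0.507 × 1.6241 = 0.8234
MRP = 12.0% − 3.8% = 8.20%
E(R) = R_f + β_L × MRP = 3.8% + 0.8234 × 8.2% = 10.55%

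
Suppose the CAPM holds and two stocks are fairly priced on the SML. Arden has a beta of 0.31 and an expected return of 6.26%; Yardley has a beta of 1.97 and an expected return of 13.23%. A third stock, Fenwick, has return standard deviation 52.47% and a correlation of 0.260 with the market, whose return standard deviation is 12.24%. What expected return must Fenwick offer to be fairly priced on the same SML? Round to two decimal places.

9.64%

MRP = (13.23% − 6.26%) / (1.97 − 0.31) = 4.1988%
R_f = 6.26% − 0.31 × 4.1988% = 4.9584%
β_Fenwick = ρ·σ_i/σ_m = 0.260 × 52.47 / 12.24 = 1.1146
E(R_Fenwick) = R_f + β × MRP = 4.9584% + 1.1146 × 4.1988% = 9.64%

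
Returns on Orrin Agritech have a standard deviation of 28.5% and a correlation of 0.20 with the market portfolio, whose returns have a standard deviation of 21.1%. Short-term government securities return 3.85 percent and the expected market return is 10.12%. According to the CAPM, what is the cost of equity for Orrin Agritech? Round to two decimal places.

5.54%

β = ρ × σ_i / σ_m = 0.20 × 28.5% / 21.1% = 0.2701
MRP = 10.12% − 3.85% = 6.27%
E(R) = 3.85% + 0.2701 × 6.27% = 5.54%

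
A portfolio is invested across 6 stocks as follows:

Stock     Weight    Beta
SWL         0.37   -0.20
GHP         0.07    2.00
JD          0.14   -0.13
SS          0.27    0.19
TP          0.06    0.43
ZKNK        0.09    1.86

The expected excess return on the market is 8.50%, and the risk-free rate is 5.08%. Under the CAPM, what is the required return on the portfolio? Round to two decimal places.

7.56%

β_P = Σ w_i β_i = 0.37×-0.20 + 0.07×2.00 + 0.14×-0.13 + 0.27×0.19 + 0.06×0.43 + 0.09×1.86 = 0.2923
E(R_P) = R_f + β_P × MRP = 5.08% + 0.2923 × 8.50% = 7.56%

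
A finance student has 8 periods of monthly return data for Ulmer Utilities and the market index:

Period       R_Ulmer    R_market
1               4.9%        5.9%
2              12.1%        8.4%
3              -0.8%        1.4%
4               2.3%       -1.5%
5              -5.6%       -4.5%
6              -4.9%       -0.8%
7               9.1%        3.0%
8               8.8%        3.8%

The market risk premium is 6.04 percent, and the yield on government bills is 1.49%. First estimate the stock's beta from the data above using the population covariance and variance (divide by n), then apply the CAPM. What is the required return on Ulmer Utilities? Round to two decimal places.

9.59%

Mean R_i = (4.9 + 12.1 − 0.8 + 2.3 − 5.6 − 4.9 + 9.1 + 8.8) / 8 = 3.2375%
Mean R_m = (5.9 + 8.4 + 1.4 − 1.5 − 4.5 − 0.8 + 3.0 + 3.8) / 8 = 1.9625%
Σ(R_i − R̄_i)(R_m − R̄_m) = 165.0113  ⇒  Cov = 165.0113 / 8 = 20.6264
Σ(R_m − R̄_m)² = 123.0988  ⇒  Var(R_m) = 123.0988 / 8 = 15.3874
β = Cov / Var(R_m) = 20.6264 / 15.3874 = 1.3405
E(R) = R_f + β × MRP = 1.49% + 1.3405 × 6.04% = 9.59%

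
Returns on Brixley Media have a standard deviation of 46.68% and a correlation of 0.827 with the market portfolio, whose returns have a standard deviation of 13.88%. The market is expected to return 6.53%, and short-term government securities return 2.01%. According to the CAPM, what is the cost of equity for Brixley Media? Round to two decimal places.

β = ρ × σ_i / σ_m = 0.827 × 46.68% / 13.88% = 2.7813
MRP = 6.53% − 2.01% = 4.52%
E(R) = 2.01% + 2.7813 × 4.52% = 14.58%

14.58%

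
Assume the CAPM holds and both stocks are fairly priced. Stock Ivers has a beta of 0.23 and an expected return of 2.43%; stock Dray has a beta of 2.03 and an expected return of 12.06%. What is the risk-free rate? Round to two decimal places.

Both satisfy E(R) = R_f + β·MRP, so the slope of the SML is
MRP = (12.06% − 2.43%) / (2.03 − 0.23) = 9.63% / 1.80 = 5.3500%
R_f = E(R_Ivers) − β_Ivers·MRP = 2.43% − 0.23 × 5.3500% = 1.1995%

1.20%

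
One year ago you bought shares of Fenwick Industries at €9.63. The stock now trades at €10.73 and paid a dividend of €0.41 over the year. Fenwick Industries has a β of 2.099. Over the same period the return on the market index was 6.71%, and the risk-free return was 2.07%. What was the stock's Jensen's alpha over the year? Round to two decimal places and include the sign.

Realised HPR = (P1 + D1 − P0) / P0 = (10.73 + 0.41 − 9.63) / 9.63 = 1.51 / 9.63 = 15.6802%
MRP = 6.71% − 2.07% = 4.64%
CAPM required = R_f + β·MRP = 2.07% + 2.099 × 4.64% = 11.80936%
α = realised − required = 15.6802% − 11.80936% = +3.87%

+3.87%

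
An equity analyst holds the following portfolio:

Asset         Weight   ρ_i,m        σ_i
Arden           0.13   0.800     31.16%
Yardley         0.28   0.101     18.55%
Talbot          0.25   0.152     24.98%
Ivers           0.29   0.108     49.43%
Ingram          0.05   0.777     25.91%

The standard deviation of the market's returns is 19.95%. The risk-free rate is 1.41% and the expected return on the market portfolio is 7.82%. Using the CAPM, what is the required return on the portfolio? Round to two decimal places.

β_Arden = 0.800 × 31.16% / 19.95% = 1.2495
β_Yardley = 0.101 × 18.55% / 19.95% = 0.0939
β_Talbot = 0.152 × 24.98% / 19.95% = 0.1903
β_Ivers = 0.108 × 49.43% / 19.95% = 0.2676
β_Ingram = 0.777 × 25.91% / 19.95% = 1.0091
β_P = Σ w_i β_i = 0.13×1.2495 + 0.28×0.0939 + 0.25×0.1903 + 0.29×0.2676 + 0.05×1.0091 = 0.3644
MRP = 7.82% − 1.41% = 6.41%
E(R_P) = R_f + β_P × MRP = 1.41% + 0.3644 × 6.41% = 3.75%

3.75%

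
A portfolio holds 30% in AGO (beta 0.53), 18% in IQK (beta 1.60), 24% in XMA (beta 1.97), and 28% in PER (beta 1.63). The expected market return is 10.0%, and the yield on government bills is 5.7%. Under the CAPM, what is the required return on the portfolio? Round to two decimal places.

β_P = Σ w_i β_i = 0.30×0.53 + 0.18×1.60 + 0.24×1.97 + 0.28×1.63 = 1.3762
MRP = 10.0% − 5.7% = 4.30%
E(R_P) = R_f + β_P × MRP = 5.7% + 1.3762 × 4.3% = 11.62%

11.62%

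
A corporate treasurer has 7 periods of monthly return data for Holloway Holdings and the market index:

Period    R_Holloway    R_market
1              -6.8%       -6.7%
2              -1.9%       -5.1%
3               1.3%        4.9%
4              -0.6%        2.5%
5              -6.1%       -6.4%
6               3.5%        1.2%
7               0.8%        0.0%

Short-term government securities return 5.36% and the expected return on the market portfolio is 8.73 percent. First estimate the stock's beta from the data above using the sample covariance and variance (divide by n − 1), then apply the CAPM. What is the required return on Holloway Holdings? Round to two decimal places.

7.68%

Mean R_i = (-6.8 − 1.9 + 1.3 − 0.6 − 6.1 + 3.5 + 0.8) / 7 = -1.4000%
Mean R_m = (-6.7 − 5.1 + 4.9 + 2.5 − 6.4 + 1.2 + 0.0) / 7 = -1.3714%
Σ(R_i − R̄_i)(R_m − R̄_m) = 89.9200  ⇒  Cov = 89.9200 / 6 = 14.9867
Σ(R_m − R̄_m)² = 130.3943  ⇒  Var(R_m) = 130.3943 / 6 = 21.7324
β = Cov / Var(R_m) = 14.9867 / 21.7324 = 0.6896
MRP = 8.73% − 5.36% = 3.37%
E(R) = R_f + β × MRP = 5.36% + 0.6896 × 3.37% = 7.68%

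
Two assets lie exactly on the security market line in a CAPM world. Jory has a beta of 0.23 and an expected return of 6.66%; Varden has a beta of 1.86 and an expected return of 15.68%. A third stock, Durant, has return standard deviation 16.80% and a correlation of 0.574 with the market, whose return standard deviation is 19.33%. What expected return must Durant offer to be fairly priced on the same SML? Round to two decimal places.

MRP = (15.68% − 6.66%) / (1.86 − 0.23) = 5.5337%
R_f = 6.66% − 0.23 × 5.5337% = 5.3872%
β_Durant = ρ·σ_i/σ_m = 0.574 × 16.80 / 19.33 = 0.4989
E(R_Durant) = R_f + β × MRP = 5.3872% + 0.4989 × 5.5337% = 8.15%

8.15%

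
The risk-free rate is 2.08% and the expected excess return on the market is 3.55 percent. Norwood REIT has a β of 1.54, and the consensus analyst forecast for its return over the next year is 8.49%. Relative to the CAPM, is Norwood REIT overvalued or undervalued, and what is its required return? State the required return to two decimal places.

Required return = R_f + β·MRP = 2.08% + 1.54 × 3.55% = 7.55%
Forecast 8.49% > required 7.55% → the stock plots above the SML → undervalued.

Undervalued; required return 7.55%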